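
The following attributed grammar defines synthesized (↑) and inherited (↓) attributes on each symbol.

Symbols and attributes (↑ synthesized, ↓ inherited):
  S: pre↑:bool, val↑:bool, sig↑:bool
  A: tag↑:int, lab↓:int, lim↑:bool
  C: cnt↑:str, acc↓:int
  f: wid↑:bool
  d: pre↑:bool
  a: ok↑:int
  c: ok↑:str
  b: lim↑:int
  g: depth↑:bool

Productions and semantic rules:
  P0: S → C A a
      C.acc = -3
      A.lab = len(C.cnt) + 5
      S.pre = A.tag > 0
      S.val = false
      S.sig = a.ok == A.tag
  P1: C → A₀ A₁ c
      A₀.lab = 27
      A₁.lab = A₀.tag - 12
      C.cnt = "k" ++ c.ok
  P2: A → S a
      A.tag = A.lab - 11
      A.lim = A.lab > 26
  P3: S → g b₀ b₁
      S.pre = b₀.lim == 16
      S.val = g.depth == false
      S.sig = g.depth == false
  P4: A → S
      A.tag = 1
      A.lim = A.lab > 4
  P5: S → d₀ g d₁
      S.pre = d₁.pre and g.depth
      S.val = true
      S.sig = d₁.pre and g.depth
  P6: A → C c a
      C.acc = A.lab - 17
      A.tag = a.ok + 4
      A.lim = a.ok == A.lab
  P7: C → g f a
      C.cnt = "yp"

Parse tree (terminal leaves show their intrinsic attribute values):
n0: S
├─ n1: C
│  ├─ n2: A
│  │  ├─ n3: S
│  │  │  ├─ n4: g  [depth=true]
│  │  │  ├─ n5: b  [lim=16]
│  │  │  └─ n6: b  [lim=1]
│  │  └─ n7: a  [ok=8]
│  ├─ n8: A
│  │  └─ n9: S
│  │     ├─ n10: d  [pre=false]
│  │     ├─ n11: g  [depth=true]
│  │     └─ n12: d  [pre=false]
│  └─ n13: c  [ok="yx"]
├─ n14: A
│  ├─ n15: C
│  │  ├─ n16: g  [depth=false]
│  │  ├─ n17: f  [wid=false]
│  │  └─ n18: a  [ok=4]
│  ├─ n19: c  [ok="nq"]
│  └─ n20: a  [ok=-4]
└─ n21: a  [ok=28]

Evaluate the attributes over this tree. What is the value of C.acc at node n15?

-9

1. n1.acc = -3  [-3]
2. n2.lab = 27  [27]
3. n4.depth = true  [terminal]
4. n5.lim = 16  [terminal]
5. n6.lim = 1  [terminal]
6. n3.pre = true  [b₀.lim == 16]
7. n3.val = false  [g.depth == false]
8. n3.sig = false  [g.depth == false]
9. n7.ok = 8  [terminal]
10. n2.tag = 16  [A.lab - 11]
11. n2.lim = true  [A.lab > 26]
12. n8.lab = 4  [A₀.tag - 12]
13. n10.pre = false  [terminal]
14. n11.depth = true  [terminal]
15. n12.pre = false  [terminal]
16. n9.pre = false  [d₁.pre and g.depth]
17. n9.val = true  [true]
18. n9.sig = false  [d₁.pre and g.depth]
19. n8.tag = 1  [1]
20. n8.lim = false  [A.lab > 4]
21. n13.ok = "yx"  [terminal]
22. n1.cnt = "kyx"  ["k" ++ c.ok]
23. n14.lab = 8  [len(C.cnt) + 5]
24. n15.acc = -9  [A.lab - 17]
25. n16.depth = false  [terminal]
26. n17.wid = false  [terminal]
27. n18.ok = 4  [terminal]
28. n15.cnt = "yp"  ["yp"]
29. n19.ok = "nq"  [terminal]
30. n20.ok = -4  [terminal]
31. n14.tag = 0  [a.ok + 4]
32. n14.lim = false  [a.ok == A.lab]
33. n21.ok = 28  [terminal]
34. n0.pre = false  [A.tag > 0]
35. n0.val = false  [false]
36. n0.sig = false  [a.ok == A.tag]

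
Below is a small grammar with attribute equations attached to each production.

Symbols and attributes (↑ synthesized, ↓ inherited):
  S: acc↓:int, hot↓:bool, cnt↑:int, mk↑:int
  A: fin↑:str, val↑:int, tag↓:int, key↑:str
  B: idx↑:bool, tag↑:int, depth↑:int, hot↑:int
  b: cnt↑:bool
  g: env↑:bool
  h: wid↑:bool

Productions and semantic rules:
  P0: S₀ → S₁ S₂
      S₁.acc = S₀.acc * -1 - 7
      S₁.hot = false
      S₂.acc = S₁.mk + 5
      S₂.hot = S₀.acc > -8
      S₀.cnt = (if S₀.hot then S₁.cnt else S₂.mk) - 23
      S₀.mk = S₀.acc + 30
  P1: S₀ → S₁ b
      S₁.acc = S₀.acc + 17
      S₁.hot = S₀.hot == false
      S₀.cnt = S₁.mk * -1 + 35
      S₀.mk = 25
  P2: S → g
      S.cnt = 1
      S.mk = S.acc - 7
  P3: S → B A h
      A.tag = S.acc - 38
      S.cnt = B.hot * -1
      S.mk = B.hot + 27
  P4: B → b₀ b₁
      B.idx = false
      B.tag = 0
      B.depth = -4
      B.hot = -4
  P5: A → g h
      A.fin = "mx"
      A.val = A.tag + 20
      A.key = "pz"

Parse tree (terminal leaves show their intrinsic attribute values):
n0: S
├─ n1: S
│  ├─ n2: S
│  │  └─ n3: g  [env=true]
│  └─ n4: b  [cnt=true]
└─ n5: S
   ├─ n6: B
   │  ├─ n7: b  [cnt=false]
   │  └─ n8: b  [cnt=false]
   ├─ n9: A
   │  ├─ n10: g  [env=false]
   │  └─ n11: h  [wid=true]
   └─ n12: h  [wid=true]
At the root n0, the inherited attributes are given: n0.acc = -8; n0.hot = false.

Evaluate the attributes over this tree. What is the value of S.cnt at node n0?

1. n0.acc = -8  [given at root]
2. n0.hot = false  [given at root]
3. n1.acc = 1  [S₀.acc * -1 - 7]
4. n1.hot = false  [false]
5. n2.acc = 18  [S₀.acc + 17]
6. n2.hot = true  [S₀.hot == false]
7. n3.env = true  [terminal]
8. n2.cnt = 1  [1]
9. n2.mk = 11  [S.acc - 7]
10. n4.cnt = true  [terminal]
11. n1.cnt = 24  [S₁.mk * -1 + 35]
12. n1.mk = 25  [25]
13. n5.acc = 30  [S₁.mk + 5]
14. n5.hot = false  [S₀.acc > -8]
15. n7.cnt = false  [terminal]
16. n8.cnt = false  [terminal]
17. n6.idx = false  [false]
18. n6.tag = 0  [0]
19. n6.depth = -4  [-4]
20. n6.hot = -4  [-4]
21. n9.tag = -8  [S.acc - 38]
22. n10.env = false  [terminal]
23. n11.wid = true  [terminal]
24. n9.fin = "mx"  ["mx"]
25. n9.val = 12  [A.tag + 20]
26. n9.key = "pz"  ["pz"]
27. n12.wid = true  [terminal]
28. n5.cnt = 4  [B.hot * -1]
29. n5.mk = 23  [B.hot + 27]
30. n0.cnt = 0  [(if S₀.hot then S₁.cnt else S₂.mk) - 23]
31. n0.mk = 22  [S₀.acc + 30]

0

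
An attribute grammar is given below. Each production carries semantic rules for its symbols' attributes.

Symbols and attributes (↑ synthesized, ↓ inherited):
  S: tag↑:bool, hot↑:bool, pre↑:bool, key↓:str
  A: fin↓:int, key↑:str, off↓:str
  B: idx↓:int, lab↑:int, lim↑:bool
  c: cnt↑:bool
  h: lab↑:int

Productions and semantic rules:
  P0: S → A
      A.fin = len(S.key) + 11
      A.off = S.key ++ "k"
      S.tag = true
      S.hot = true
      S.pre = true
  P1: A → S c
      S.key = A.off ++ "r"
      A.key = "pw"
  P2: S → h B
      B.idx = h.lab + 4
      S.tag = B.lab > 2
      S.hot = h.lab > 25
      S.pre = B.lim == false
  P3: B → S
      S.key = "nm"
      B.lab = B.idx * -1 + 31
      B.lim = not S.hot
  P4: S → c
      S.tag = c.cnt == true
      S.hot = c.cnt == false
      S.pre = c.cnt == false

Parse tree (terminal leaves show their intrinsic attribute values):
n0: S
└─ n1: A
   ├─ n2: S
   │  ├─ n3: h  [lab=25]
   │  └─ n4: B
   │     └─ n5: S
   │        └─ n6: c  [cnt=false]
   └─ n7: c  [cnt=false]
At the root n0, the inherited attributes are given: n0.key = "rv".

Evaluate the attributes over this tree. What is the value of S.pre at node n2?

1. n0.key = "rv"  [given at root]
2. n1.fin = 13  [len(S.key) + 11]
3. n1.off = "rvk"  [S.key ++ "k"]
4. n2.key = "rvkr"  [A.off ++ "r"]
5. n3.lab = 25  [terminal]
6. n4.idx = 29  [h.lab + 4]
7. n5.key = "nm"  ["nm"]
8. n6.cnt = false  [terminal]
9. n5.tag = false  [c.cnt == true]
10. n5.hot = true  [c.cnt == false]
11. n5.pre = true  [c.cnt == false]
12. n4.lab = 2  [B.idx * -1 + 31]
13. n4.lim = false  [not S.hot]
14. n2.tag = false  [B.lab > 2]
15. n2.hot = false  [h.lab > 25]
16. n2.pre = true  [B.lim == false]
17. n7.cnt = false  [terminal]
18. n1.key = "pw"  ["pw"]
19. n0.tag = true  [true]
20. n0.hot = true  [true]
21. n0.pre = true  [true]

true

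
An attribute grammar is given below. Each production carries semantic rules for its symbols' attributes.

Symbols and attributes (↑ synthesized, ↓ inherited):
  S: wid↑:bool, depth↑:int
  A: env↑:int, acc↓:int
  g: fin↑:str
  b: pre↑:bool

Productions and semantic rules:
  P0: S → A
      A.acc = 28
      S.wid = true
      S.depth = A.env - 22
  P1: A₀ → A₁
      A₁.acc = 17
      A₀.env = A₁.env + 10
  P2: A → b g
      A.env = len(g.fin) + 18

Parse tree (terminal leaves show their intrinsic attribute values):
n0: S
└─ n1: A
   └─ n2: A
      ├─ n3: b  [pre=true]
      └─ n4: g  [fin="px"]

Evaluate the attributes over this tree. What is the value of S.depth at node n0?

8

1. n1.acc = 28  [28]
2. n2.acc = 17  [17]
3. n3.pre = true  [terminal]
4. n4.fin = "px"  [terminal]
5. n2.env = 20  [len(g.fin) + 18]
6. n1.env = 30  [A₁.env + 10]
7. n0.wid = true  [true]
8. n0.depth = 8  [A.env - 22]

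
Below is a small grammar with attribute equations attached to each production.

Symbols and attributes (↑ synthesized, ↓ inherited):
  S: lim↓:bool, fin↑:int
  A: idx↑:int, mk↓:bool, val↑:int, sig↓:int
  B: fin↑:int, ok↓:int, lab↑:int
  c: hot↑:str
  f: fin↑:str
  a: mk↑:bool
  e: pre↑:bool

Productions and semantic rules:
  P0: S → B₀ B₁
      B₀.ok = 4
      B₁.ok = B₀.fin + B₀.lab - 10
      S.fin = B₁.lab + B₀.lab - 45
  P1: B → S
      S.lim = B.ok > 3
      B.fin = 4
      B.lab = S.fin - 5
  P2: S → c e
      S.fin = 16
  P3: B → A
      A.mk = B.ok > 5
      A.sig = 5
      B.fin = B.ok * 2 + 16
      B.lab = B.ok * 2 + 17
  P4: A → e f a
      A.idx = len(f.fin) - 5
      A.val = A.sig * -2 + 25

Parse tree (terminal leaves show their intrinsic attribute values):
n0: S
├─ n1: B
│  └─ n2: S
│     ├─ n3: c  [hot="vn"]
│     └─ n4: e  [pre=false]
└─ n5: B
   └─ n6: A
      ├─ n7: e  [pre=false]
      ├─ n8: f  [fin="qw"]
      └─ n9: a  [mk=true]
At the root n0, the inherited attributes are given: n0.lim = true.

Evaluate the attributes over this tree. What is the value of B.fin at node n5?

1. n0.lim = true  [given at root]
2. n1.ok = 4  [4]
3. n2.lim = true  [B.ok > 3]
4. n3.hot = "vn"  [terminal]
5. n4.pre = false  [terminal]
6. n2.fin = 16  [16]
7. n1.fin = 4  [4]
8. n1.lab = 11  [S.fin - 5]
9. n5.ok = 5  [B₀.fin + B₀.lab - 10]
10. n6.mk = false  [B.ok > 5]
11. n6.sig = 5  [5]
12. n7.pre = false  [terminal]
13. n8.fin = "qw"  [terminal]
14. n9.mk = true  [terminal]
15. n6.idx = -3  [len(f.fin) - 5]
16. n6.val = 15  [A.sig * -2 + 25]
17. n5.fin = 26  [B.ok * 2 + 16]
18. n5.lab = 27  [B.ok * 2 + 17]
19. n0.fin = -7  [B₁.lab + B₀.lab - 45]

26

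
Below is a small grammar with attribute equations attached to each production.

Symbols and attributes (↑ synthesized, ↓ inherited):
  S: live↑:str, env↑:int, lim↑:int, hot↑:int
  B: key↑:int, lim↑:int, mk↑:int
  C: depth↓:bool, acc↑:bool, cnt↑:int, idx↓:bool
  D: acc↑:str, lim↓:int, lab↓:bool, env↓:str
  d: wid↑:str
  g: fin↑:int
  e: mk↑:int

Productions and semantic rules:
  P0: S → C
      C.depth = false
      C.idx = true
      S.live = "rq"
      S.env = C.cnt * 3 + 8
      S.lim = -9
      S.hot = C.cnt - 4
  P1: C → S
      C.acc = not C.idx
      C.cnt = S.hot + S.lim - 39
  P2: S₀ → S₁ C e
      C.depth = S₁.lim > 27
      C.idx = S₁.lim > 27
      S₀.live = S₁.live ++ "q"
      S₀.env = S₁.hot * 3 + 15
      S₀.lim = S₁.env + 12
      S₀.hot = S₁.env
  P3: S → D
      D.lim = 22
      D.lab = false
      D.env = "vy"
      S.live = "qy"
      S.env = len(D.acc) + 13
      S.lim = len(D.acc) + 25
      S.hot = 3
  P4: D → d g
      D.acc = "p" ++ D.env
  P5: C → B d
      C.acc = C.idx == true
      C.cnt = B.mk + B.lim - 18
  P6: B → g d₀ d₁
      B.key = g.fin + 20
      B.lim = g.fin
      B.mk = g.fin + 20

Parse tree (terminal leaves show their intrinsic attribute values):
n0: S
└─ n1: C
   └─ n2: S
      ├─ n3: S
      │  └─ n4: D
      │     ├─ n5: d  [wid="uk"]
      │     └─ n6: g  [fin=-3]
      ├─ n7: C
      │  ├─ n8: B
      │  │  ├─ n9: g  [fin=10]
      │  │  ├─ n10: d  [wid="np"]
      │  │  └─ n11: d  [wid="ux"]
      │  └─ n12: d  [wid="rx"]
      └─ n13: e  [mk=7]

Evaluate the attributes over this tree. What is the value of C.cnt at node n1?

5

1. n1.depth = false  [false]
2. n1.idx = true  [true]
3. n4.lim = 22  [22]
4. n4.lab = false  [false]
5. n4.env = "vy"  ["vy"]
6. n5.wid = "uk"  [terminal]
7. n6.fin = -3  [terminal]
8. n4.acc = "pvy"  ["p" ++ D.env]
9. n3.live = "qy"  ["qy"]
10. n3.env = 16  [len(D.acc) + 13]
11. n3.lim = 28  [len(D.acc) + 25]
12. n3.hot = 3  [3]
13. n7.depth = true  [S₁.lim > 27]
14. n7.idx = true  [S₁.lim > 27]
15. n9.fin = 10  [terminal]
16. n10.wid = "np"  [terminal]
17. n11.wid = "ux"  [terminal]
18. n8.key = 30  [g.fin + 20]
19. n8.lim = 10  [g.fin]
20. n8.mk = 30  [g.fin + 20]
21. n12.wid = "rx"  [terminal]
22. n7.acc = true  [C.idx == true]
23. n7.cnt = 22  [B.mk + B.lim - 18]
24. n13.mk = 7  [terminal]
25. n2.live = "qyq"  [S₁.live ++ "q"]
26. n2.env = 24  [S₁.hot * 3 + 15]
27. n2.lim = 28  [S₁.env + 12]
28. n2.hot = 16  [S₁.env]
29. n1.acc = false  [not C.idx]
30. n1.cnt = 5  [S.hot + S.lim - 39]
31. n0.live = "rq"  ["rq"]
32. n0.env = 23  [C.cnt * 3 + 8]
33. n0.lim = -9  [-9]
34. n0.hot = 1  [C.cnt - 4]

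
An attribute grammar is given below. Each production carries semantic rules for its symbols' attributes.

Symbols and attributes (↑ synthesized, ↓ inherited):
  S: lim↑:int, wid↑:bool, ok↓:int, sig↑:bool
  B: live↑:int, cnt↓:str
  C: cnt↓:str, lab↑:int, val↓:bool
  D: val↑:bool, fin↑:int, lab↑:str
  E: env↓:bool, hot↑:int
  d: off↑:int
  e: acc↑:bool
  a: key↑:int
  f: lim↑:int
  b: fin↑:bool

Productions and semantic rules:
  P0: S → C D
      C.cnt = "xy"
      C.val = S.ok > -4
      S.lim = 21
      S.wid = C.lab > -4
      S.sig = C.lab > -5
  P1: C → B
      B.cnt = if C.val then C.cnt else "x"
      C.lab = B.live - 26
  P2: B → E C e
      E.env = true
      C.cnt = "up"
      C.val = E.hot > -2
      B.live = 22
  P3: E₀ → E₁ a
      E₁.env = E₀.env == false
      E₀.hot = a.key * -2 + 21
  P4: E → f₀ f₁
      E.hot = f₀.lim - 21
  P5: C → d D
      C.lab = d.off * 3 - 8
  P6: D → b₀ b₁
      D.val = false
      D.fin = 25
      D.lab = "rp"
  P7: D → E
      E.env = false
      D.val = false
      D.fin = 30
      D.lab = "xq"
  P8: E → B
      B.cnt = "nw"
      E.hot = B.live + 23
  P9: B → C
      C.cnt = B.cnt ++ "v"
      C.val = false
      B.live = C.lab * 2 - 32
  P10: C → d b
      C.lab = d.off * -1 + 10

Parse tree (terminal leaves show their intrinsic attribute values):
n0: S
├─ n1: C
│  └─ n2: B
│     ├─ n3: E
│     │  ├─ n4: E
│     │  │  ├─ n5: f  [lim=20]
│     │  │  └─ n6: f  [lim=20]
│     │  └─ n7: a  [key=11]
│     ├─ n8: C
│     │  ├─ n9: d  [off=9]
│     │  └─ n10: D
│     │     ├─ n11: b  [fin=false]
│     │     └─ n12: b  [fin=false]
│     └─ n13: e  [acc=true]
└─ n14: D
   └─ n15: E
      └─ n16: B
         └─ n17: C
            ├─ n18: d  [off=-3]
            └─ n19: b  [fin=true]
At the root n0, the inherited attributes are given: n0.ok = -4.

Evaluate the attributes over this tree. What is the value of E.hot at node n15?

17

1. n0.ok = -4  [given at root]
2. n1.cnt = "xy"  ["xy"]
3. n1.val = false  [S.ok > -4]
4. n2.cnt = "x"  [if C.val then C.cnt else "x"]
5. n3.env = true  [true]
6. n4.env = false  [E₀.env == false]
7. n5.lim = 20  [terminal]
8. n6.lim = 20  [terminal]
9. n4.hot = -1  [f₀.lim - 21]
10. n7.key = 11  [terminal]
11. n3.hot = -1  [a.key * -2 + 21]
12. n8.cnt = "up"  ["up"]
13. n8.val = true  [E.hot > -2]
14. n9.off = 9  [terminal]
15. n11.fin = false  [terminal]
16. n12.fin = false  [terminal]
17. n10.val = false  [false]
18. n10.fin = 25  [25]
19. n10.lab = "rp"  ["rp"]
20. n8.lab = 19  [d.off * 3 - 8]
21. n13.acc = true  [terminal]
22. n2.live = 22  [22]
23. n1.lab = -4  [B.live - 26]
24. n15.env = false  [false]
25. n16.cnt = "nw"  ["nw"]
26. n17.cnt = "nwv"  [B.cnt ++ "v"]
27. n17.val = false  [false]
28. n18.off = -3  [terminal]
29. n19.fin = true  [terminal]
30. n17.lab = 13  [d.off * -1 + 10]
31. n16.live = -6  [C.lab * 2 - 32]
32. n15.hot = 17  [B.live + 23]
33. n14.val = false  [false]
34. n14.fin = 30  [30]
35. n14.lab = "xq"  ["xq"]
36. n0.lim = 21  [21]
37. n0.wid = false  [C.lab > -4]
38. n0.sig = true  [C.lab > -5]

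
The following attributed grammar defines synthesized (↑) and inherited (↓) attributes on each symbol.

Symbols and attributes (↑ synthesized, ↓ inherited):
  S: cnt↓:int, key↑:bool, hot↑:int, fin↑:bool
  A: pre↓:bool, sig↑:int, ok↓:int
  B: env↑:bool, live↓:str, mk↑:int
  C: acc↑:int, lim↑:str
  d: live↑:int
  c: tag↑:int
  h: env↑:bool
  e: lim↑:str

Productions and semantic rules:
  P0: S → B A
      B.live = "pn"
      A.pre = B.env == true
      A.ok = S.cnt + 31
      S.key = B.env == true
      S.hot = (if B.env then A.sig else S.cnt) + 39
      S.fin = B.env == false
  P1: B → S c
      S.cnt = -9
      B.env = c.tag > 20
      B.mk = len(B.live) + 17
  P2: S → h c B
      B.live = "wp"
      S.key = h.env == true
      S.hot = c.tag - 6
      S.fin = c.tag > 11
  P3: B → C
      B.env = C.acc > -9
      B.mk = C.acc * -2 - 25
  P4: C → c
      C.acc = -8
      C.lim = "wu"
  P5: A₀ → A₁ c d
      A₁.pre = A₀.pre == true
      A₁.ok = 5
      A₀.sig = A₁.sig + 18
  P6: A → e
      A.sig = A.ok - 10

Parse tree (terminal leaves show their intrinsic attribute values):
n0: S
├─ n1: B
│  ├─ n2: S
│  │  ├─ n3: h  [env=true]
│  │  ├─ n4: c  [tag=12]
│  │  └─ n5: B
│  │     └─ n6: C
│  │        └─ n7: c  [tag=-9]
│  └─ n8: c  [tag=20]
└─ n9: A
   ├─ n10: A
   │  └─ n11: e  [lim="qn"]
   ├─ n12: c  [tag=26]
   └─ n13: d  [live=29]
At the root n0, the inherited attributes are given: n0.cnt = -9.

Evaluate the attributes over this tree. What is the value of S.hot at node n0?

1. n0.cnt = -9  [given at root]
2. n1.live = "pn"  ["pn"]
3. n2.cnt = -9  [-9]
4. n3.env = true  [terminal]
5. n4.tag = 12  [terminal]
6. n5.live = "wp"  ["wp"]
7. n7.tag = -9  [terminal]
8. n6.acc = -8  [-8]
9. n6.lim = "wu"  ["wu"]
10. n5.env = true  [C.acc > -9]
11. n5.mk = -9  [C.acc * -2 - 25]
12. n2.key = true  [h.env == true]
13. n2.hot = 6  [c.tag - 6]
14. n2.fin = true  [c.tag > 11]
15. n8.tag = 20  [terminal]
16. n1.env = false  [c.tag > 20]
17. n1.mk = 19  [len(B.live) + 17]
18. n9.pre = false  [B.env == true]
19. n9.ok = 22  [S.cnt + 31]
20. n10.pre = false  [A₀.pre == true]
21. n10.ok = 5  [5]
22. n11.lim = "qn"  [terminal]
23. n10.sig = -5  [A.ok - 10]
24. n12.tag = 26  [terminal]
25. n13.live = 29  [terminal]
26. n9.sig = 13  [A₁.sig + 18]
27. n0.key = false  [B.env == true]
28. n0.hot = 30  [(if B.env then A.sig else S.cnt) + 39]
29. n0.fin = true  [B.env == false]

30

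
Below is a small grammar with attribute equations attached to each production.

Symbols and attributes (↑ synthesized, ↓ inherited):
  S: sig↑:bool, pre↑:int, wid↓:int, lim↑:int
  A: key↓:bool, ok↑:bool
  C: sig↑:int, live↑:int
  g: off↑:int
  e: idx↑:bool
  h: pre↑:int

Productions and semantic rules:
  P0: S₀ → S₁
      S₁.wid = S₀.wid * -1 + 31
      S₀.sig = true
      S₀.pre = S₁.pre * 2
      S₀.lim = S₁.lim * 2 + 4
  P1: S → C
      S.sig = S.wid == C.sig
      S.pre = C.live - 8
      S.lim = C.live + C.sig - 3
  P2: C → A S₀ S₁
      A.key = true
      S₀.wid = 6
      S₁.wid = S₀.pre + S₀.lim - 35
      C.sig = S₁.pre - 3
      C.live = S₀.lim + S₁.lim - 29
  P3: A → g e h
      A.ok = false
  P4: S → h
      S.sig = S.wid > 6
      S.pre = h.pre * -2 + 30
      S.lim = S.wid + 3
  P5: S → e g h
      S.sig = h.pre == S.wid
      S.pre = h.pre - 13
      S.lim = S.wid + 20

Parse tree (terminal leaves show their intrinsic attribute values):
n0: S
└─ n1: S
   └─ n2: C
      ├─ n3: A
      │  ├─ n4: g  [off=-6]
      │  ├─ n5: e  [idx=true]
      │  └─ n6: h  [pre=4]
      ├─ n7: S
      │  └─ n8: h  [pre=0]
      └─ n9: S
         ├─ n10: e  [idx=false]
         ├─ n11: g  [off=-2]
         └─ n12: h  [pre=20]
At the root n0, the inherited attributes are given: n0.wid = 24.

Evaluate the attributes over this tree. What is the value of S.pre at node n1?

1. n0.wid = 24  [given at root]
2. n1.wid = 7  [S₀.wid * -1 + 31]
3. n3.key = true  [true]
4. n4.off = -6  [terminal]
5. n5.idx = true  [terminal]
6. n6.pre = 4  [terminal]
7. n3.ok = false  [false]
8. n7.wid = 6  [6]
9. n8.pre = 0  [terminal]
10. n7.sig = false  [S.wid > 6]
11. n7.pre = 30  [h.pre * -2 + 30]
12. n7.lim = 9  [S.wid + 3]
13. n9.wid = 4  [S₀.pre + S₀.lim - 35]
14. n10.idx = false  [terminal]
15. n11.off = -2  [terminal]
16. n12.pre = 20  [terminal]
17. n9.sig = false  [h.pre == S.wid]
18. n9.pre = 7  [h.pre - 13]
19. n9.lim = 24  [S.wid + 20]
20. n2.sig = 4  [S₁.pre - 3]
21. n2.live = 4  [S₀.lim + S₁.lim - 29]
22. n1.sig = false  [S.wid == C.sig]
23. n1.pre = -4  [C.live - 8]
24. n1.lim = 5  [C.live + C.sig - 3]
25. n0.sig = true  [true]
26. n0.pre = -8  [S₁.pre * 2]
27. n0.lim = 14  [S₁.lim * 2 + 4]

-4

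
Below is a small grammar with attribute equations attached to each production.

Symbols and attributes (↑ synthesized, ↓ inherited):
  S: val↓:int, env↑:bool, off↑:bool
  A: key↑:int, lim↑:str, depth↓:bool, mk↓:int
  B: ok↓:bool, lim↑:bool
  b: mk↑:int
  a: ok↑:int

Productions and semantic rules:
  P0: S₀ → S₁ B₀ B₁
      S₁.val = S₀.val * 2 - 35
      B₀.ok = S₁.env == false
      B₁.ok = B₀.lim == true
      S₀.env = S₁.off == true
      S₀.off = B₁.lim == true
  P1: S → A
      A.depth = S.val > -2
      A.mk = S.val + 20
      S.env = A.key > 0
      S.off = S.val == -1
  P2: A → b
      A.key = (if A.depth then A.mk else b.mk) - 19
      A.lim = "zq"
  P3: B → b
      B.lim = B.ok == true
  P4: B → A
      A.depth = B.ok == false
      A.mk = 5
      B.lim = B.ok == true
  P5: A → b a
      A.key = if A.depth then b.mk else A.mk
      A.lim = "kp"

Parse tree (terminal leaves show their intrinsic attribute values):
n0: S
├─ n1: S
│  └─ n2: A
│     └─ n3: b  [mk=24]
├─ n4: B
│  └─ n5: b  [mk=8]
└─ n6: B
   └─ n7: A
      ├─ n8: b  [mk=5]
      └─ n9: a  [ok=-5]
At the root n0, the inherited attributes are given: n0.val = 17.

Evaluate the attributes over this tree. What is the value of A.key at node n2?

0

1. n0.val = 17  [given at root]
2. n1.val = -1  [S₀.val * 2 - 35]
3. n2.depth = true  [S.val > -2]
4. n2.mk = 19  [S.val + 20]
5. n3.mk = 24  [terminal]
6. n2.key = 0  [(if A.depth then A.mk else b.mk) - 19]
7. n2.lim = "zq"  ["zq"]
8. n1.env = false  [A.key > 0]
9. n1.off = true  [S.val == -1]
10. n4.ok = true  [S₁.env == false]
11. n5.mk = 8  [terminal]
12. n4.lim = true  [B.ok == true]
13. n6.ok = true  [B₀.lim == true]
14. n7.depth = false  [B.ok == false]
15. n7.mk = 5  [5]
16. n8.mk = 5  [terminal]
17. n9.ok = -5  [terminal]
18. n7.key = 5  [if A.depth then b.mk else A.mk]
19. n7.lim = "kp"  ["kp"]
20. n6.lim = true  [B.ok == true]
21. n0.env = true  [S₁.off == true]
22. n0.off = true  [B₁.lim == true]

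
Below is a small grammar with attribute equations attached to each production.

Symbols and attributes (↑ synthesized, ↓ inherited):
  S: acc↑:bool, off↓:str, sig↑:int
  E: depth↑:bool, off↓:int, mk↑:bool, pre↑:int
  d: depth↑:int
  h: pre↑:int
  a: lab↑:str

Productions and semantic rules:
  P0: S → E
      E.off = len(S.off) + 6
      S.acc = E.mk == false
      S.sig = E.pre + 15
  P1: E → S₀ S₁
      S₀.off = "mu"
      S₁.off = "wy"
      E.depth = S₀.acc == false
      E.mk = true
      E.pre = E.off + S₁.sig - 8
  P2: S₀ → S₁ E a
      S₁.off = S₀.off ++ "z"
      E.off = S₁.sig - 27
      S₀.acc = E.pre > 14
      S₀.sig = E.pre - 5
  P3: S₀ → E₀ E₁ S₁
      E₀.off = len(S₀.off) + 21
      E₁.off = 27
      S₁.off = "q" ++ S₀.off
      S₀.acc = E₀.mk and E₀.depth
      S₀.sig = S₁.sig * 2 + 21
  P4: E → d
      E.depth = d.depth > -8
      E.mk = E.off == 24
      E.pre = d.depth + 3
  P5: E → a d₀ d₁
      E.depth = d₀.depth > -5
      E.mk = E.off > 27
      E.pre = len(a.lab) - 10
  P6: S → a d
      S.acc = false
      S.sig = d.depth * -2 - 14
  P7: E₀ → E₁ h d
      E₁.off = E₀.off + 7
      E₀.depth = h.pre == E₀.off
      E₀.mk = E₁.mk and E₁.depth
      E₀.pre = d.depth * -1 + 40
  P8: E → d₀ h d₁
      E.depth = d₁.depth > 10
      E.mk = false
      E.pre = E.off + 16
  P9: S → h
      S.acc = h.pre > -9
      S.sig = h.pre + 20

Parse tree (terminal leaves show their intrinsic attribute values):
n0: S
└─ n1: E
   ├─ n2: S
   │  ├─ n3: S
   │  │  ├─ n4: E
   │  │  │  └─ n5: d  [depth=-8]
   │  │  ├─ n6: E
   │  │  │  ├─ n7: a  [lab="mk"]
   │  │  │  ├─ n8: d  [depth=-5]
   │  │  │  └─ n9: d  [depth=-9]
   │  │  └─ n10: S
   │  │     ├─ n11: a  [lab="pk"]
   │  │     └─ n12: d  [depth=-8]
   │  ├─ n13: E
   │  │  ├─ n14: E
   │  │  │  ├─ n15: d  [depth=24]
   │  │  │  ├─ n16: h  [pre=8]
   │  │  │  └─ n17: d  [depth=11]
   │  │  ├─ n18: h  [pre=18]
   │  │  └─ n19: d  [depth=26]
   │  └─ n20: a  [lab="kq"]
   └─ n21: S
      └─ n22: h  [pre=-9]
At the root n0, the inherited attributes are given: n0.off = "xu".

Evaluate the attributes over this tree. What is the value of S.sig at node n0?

26

1. n0.off = "xu"  [given at root]
2. n1.off = 8  [len(S.off) + 6]
3. n2.off = "mu"  ["mu"]
4. n3.off = "muz"  [S₀.off ++ "z"]
5. n4.off = 24  [len(S₀.off) + 21]
6. n5.depth = -8  [terminal]
7. n4.depth = false  [d.depth > -8]
8. n4.mk = true  [E.off == 24]
9. n4.pre = -5  [d.depth + 3]
10. n6.off = 27  [27]
11. n7.lab = "mk"  [terminal]
12. n8.depth = -5  [terminal]
13. n9.depth = -9  [terminal]
14. n6.depth = false  [d₀.depth > -5]
15. n6.mk = false  [E.off > 27]
16. n6.pre = -8  [len(a.lab) - 10]
17. n10.off = "qmuz"  ["q" ++ S₀.off]
18. n11.lab = "pk"  [terminal]
19. n12.depth = -8  [terminal]
20. n10.acc = false  [false]
21. n10.sig = 2  [d.depth * -2 - 14]
22. n3.acc = false  [E₀.mk and E₀.depth]
23. n3.sig = 25  [S₁.sig * 2 + 21]
24. n13.off = -2  [S₁.sig - 27]
25. n14.off = 5  [E₀.off + 7]
26. n15.depth = 24  [terminal]
27. n16.pre = 8  [terminal]
28. n17.depth = 11  [terminal]
29. n14.depth = true  [d₁.depth > 10]
30. n14.mk = false  [false]
31. n14.pre = 21  [E.off + 16]
32. n18.pre = 18  [terminal]
33. n19.depth = 26  [terminal]
34. n13.depth = false  [h.pre == E₀.off]
35. n13.mk = false  [E₁.mk and E₁.depth]
36. n13.pre = 14  [d.depth * -1 + 40]
37. n20.lab = "kq"  [terminal]
38. n2.acc = false  [E.pre > 14]
39. n2.sig = 9  [E.pre - 5]
40. n21.off = "wy"  ["wy"]
41. n22.pre = -9  [terminal]
42. n21.acc = false  [h.pre > -9]
43. n21.sig = 11  [h.pre + 20]
44. n1.depth = true  [S₀.acc == false]
45. n1.mk = true  [true]
46. n1.pre = 11  [E.off + S₁.sig - 8]
47. n0.acc = false  [E.mk == false]
48. n0.sig = 26  [E.pre + 15]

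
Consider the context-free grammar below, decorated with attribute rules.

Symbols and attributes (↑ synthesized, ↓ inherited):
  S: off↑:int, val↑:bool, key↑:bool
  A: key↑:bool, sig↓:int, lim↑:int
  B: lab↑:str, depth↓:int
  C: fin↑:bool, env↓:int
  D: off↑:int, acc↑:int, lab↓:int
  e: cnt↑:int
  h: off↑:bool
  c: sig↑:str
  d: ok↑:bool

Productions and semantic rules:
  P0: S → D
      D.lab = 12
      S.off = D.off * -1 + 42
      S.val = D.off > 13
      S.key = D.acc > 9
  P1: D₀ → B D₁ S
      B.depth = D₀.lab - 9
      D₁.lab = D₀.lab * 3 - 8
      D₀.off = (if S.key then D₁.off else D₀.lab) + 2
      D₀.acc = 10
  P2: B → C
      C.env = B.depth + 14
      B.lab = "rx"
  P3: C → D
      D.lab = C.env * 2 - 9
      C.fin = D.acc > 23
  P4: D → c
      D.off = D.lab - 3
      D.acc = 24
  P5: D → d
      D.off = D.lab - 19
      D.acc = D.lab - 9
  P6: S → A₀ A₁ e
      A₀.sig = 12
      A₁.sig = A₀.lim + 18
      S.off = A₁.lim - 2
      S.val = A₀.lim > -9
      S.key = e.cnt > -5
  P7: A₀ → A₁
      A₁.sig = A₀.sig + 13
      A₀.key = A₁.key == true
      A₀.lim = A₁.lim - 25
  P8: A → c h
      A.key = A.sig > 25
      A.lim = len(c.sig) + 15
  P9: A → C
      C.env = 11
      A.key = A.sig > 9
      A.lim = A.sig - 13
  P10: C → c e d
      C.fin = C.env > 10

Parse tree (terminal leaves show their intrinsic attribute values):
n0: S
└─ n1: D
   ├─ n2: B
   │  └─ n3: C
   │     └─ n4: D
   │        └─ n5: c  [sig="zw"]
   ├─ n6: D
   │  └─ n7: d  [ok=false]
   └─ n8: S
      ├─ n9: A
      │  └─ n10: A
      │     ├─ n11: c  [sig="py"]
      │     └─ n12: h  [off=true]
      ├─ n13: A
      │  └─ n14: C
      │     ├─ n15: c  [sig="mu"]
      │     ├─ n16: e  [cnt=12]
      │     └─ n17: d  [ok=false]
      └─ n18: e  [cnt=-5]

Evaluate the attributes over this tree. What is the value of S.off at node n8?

-5

1. n1.lab = 12  [12]
2. n2.depth = 3  [D₀.lab - 9]
3. n3.env = 17  [B.depth + 14]
4. n4.lab = 25  [C.env * 2 - 9]
5. n5.sig = "zw"  [terminal]
6. n4.off = 22  [D.lab - 3]
7. n4.acc = 24  [24]
8. n3.fin = true  [D.acc > 23]
9. n2.lab = "rx"  ["rx"]
10. n6.lab = 28  [D₀.lab * 3 - 8]
11. n7.ok = false  [terminal]
12. n6.off = 9  [D.lab - 19]
13. n6.acc = 19  [D.lab - 9]
14. n9.sig = 12  [12]
15. n10.sig = 25  [A₀.sig + 13]
16. n11.sig = "py"  [terminal]
17. n12.off = true  [terminal]
18. n10.key = false  [A.sig > 25]
19. n10.lim = 17  [len(c.sig) + 15]
20. n9.key = false  [A₁.key == true]
21. n9.lim = -8  [A₁.lim - 25]
22. n13.sig = 10  [A₀.lim + 18]
23. n14.env = 11  [11]
24. n15.sig = "mu"  [terminal]
25. n16.cnt = 12  [terminal]
26. n17.ok = false  [terminal]
27. n14.fin = true  [C.env > 10]
28. n13.key = true  [A.sig > 9]
29. n13.lim = -3  [A.sig - 13]
30. n18.cnt = -5  [terminal]
31. n8.off = -5  [A₁.lim - 2]
32. n8.val = true  [A₀.lim > -9]
33. n8.key = false  [e.cnt > -5]
34. n1.off = 14  [(if S.key then D₁.off else D₀.lab) + 2]
35. n1.acc = 10  [10]
36. n0.off = 28  [D.off * -1 + 42]
37. n0.val = true  [D.off > 13]
38. n0.key = true  [D.acc > 9]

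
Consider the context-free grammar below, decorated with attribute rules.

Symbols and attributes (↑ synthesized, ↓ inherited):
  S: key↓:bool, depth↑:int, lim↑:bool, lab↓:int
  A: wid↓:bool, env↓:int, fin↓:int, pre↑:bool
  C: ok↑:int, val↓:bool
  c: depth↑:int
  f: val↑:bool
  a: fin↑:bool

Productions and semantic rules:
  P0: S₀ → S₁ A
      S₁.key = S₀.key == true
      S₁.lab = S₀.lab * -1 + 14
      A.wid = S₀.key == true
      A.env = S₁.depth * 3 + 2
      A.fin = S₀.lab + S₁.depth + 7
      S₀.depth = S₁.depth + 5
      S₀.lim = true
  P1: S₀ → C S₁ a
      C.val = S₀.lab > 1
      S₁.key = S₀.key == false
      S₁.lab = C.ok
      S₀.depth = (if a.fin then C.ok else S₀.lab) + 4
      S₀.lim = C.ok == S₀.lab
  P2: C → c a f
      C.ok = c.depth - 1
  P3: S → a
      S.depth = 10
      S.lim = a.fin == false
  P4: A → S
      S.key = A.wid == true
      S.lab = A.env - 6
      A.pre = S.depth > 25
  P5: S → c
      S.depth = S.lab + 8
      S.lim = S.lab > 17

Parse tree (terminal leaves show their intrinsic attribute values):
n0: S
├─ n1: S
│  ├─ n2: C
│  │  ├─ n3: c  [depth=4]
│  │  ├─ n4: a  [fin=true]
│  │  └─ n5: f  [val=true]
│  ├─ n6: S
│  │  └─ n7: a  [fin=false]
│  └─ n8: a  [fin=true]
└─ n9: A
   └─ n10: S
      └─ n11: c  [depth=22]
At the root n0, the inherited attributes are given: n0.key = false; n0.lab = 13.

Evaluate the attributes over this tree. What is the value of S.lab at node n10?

17

1. n0.key = false  [given at root]
2. n0.lab = 13  [given at root]
3. n1.key = false  [S₀.key == true]
4. n1.lab = 1  [S₀.lab * -1 + 14]
5. n2.val = false  [S₀.lab > 1]
6. n3.depth = 4  [terminal]
7. n4.fin = true  [terminal]
8. n5.val = true  [terminal]
9. n2.ok = 3  [c.depth - 1]
10. n6.key = true  [S₀.key == false]
11. n6.lab = 3  [C.ok]
12. n7.fin = false  [terminal]
13. n6.depth = 10  [10]
14. n6.lim = true  [a.fin == false]
15. n8.fin = true  [terminal]
16. n1.depth = 7  [(if a.fin then C.ok else S₀.lab) + 4]
17. n1.lim = false  [C.ok == S₀.lab]
18. n9.wid = false  [S₀.key == true]
19. n9.env = 23  [S₁.depth * 3 + 2]
20. n9.fin = 27  [S₀.lab + S₁.depth + 7]
21. n10.key = false  [A.wid == true]
22. n10.lab = 17  [A.env - 6]
23. n11.depth = 22  [terminal]
24. n10.depth = 25  [S.lab + 8]
25. n10.lim = false  [S.lab > 17]
26. n9.pre = false  [S.depth > 25]
27. n0.depth = 12  [S₁.depth + 5]
28. n0.lim = true  [true]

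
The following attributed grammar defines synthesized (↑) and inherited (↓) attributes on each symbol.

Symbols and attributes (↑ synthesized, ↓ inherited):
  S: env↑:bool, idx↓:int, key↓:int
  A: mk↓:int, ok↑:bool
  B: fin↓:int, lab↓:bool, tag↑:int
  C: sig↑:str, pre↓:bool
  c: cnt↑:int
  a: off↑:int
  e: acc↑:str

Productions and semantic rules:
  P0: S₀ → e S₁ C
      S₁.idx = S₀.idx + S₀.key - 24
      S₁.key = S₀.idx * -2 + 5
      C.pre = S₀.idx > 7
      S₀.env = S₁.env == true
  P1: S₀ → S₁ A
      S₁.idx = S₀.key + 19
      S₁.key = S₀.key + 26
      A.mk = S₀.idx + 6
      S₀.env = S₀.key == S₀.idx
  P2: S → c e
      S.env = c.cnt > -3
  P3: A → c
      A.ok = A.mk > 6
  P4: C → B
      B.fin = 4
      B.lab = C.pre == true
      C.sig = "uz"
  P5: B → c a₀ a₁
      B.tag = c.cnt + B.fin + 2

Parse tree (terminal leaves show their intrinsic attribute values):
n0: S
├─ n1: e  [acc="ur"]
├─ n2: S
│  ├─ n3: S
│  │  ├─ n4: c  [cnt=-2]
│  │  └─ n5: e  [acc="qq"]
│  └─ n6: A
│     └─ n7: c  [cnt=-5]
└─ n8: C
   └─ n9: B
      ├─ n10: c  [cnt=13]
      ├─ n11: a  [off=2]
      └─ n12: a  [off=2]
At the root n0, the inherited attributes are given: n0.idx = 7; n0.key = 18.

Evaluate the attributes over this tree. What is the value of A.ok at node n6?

true

1. n0.idx = 7  [given at root]
2. n0.key = 18  [given at root]
3. n1.acc = "ur"  [terminal]
4. n2.idx = 1  [S₀.idx + S₀.key - 24]
5. n2.key = -9  [S₀.idx * -2 + 5]
6. n3.idx = 10  [S₀.key + 19]
7. n3.key = 17  [S₀.key + 26]
8. n4.cnt = -2  [terminal]
9. n5.acc = "qq"  [terminal]
10. n3.env = true  [c.cnt > -3]
11. n6.mk = 7  [S₀.idx + 6]
12. n7.cnt = -5  [terminal]
13. n6.ok = true  [A.mk > 6]
14. n2.env = false  [S₀.key == S₀.idx]
15. n8.pre = false  [S₀.idx > 7]
16. n9.fin = 4  [4]
17. n9.lab = false  [C.pre == true]
18. n10.cnt = 13  [terminal]
19. n11.off = 2  [terminal]
20. n12.off = 2  [terminal]
21. n9.tag = 19  [c.cnt + B.fin + 2]
22. n8.sig = "uz"  ["uz"]
23. n0.env = false  [S₁.env == true]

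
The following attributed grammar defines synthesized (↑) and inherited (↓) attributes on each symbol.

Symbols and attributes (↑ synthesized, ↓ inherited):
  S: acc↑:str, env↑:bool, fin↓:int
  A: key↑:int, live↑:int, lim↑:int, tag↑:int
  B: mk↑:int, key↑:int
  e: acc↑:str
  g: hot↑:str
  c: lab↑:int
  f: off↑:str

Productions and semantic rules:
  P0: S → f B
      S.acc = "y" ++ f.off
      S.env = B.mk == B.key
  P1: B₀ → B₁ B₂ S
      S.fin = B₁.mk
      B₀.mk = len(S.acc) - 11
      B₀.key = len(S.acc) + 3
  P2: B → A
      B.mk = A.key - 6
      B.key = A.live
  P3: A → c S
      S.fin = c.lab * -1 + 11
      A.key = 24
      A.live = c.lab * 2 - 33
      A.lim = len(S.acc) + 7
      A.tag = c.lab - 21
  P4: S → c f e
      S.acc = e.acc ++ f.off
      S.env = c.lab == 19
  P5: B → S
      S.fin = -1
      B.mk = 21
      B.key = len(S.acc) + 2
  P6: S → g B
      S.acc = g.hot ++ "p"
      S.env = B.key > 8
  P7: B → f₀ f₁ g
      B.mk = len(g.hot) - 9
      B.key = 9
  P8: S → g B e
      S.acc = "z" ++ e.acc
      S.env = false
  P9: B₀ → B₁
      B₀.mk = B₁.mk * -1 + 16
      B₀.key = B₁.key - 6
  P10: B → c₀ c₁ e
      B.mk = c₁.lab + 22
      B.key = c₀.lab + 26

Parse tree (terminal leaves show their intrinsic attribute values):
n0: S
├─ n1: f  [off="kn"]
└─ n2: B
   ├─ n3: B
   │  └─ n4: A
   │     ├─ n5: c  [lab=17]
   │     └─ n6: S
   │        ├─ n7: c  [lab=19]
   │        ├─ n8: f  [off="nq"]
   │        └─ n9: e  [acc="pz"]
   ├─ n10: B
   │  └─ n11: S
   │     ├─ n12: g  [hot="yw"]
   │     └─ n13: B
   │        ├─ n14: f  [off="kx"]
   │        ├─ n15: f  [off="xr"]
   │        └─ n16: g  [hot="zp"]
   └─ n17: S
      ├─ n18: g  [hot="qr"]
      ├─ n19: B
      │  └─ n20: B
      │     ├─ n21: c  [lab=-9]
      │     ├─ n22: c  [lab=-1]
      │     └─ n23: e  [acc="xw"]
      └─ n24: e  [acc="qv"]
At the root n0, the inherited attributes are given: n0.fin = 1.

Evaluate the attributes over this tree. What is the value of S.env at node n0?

1. n0.fin = 1  [given at root]
2. n1.off = "kn"  [terminal]
3. n5.lab = 17  [terminal]
4. n6.fin = -6  [c.lab * -1 + 11]
5. n7.lab = 19  [terminal]
6. n8.off = "nq"  [terminal]
7. n9.acc = "pz"  [terminal]
8. n6.acc = "pznq"  [e.acc ++ f.off]
9. n6.env = true  [c.lab == 19]
10. n4.key = 24  [24]
11. n4.live = 1  [c.lab * 2 - 33]
12. n4.lim = 11  [len(S.acc) + 7]
13. n4.tag = -4  [c.lab - 21]
14. n3.mk = 18  [A.key - 6]
15. n3.key = 1  [A.live]
16. n11.fin = -1  [-1]
17. n12.hot = "yw"  [terminal]
18. n14.off = "kx"  [terminal]
19. n15.off = "xr"  [terminal]
20. n16.hot = "zp"  [terminal]
21. n13.mk = -7  [len(g.hot) - 9]
22. n13.key = 9  [9]
23. n11.acc = "ywp"  [g.hot ++ "p"]
24. n11.env = true  [B.key > 8]
25. n10.mk = 21  [21]
26. n10.key = 5  [len(S.acc) + 2]
27. n17.fin = 18  [B₁.mk]
28. n18.hot = "qr"  [terminal]
29. n21.lab = -9  [terminal]
30. n22.lab = -1  [terminal]
31. n23.acc = "xw"  [terminal]
32. n20.mk = 21  [c₁.lab + 22]
33. n20.key = 17  [c₀.lab + 26]
34. n19.mk = -5  [B₁.mk * -1 + 16]
35. n19.key = 11  [B₁.key - 6]
36. n24.acc = "qv"  [terminal]
37. n17.acc = "zqv"  ["z" ++ e.acc]
38. n17.env = false  [false]
39. n2.mk = -8  [len(S.acc) - 11]
40. n2.key = 6  [len(S.acc) + 3]
41. n0.acc = "ykn"  ["y" ++ f.off]
42. n0.env = false  [B.mk == B.key]

false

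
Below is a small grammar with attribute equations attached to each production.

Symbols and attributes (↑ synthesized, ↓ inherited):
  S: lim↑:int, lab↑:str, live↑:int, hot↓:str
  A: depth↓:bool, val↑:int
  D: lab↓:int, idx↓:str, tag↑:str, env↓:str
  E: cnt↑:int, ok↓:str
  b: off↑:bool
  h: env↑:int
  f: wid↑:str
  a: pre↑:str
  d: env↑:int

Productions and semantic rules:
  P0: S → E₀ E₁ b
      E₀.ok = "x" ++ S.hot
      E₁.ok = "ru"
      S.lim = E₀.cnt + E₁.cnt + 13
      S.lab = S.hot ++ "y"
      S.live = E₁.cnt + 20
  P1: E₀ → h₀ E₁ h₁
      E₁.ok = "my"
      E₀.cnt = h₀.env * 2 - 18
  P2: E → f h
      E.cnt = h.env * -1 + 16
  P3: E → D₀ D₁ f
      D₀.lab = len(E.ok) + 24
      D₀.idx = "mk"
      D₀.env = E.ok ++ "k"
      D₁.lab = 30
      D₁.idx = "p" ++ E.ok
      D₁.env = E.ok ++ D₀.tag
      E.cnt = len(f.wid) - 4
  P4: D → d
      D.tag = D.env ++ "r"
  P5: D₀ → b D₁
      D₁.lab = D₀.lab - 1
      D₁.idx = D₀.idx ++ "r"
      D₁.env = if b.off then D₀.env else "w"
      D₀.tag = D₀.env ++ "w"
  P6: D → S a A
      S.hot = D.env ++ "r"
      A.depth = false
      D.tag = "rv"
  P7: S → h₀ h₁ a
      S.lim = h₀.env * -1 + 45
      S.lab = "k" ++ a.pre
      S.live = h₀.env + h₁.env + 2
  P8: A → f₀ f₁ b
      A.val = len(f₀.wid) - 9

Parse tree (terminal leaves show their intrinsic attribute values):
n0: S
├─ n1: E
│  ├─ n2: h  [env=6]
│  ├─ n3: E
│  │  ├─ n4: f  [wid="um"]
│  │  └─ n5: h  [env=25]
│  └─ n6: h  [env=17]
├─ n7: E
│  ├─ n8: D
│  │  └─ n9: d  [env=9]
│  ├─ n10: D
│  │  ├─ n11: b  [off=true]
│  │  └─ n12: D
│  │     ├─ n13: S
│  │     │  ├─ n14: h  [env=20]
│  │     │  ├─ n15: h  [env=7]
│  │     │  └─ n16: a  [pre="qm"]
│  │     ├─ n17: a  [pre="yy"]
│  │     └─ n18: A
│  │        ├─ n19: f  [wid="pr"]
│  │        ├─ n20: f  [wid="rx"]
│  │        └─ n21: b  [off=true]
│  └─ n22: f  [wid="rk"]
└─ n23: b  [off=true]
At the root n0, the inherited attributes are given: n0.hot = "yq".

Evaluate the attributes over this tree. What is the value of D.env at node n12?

1. n0.hot = "yq"  [given at root]
2. n1.ok = "xyq"  ["x" ++ S.hot]
3. n2.env = 6  [terminal]
4. n3.ok = "my"  ["my"]
5. n4.wid = "um"  [terminal]
6. n5.env = 25  [terminal]
7. n3.cnt = -9  [h.env * -1 + 16]
8. n6.env = 17  [terminal]
9. n1.cnt = -6  [h₀.env * 2 - 18]
10. n7.ok = "ru"  ["ru"]
11. n8.lab = 26  [len(E.ok) + 24]
12. n8.idx = "mk"  ["mk"]
13. n8.env = "ruk"  [E.ok ++ "k"]
14. n9.env = 9  [terminal]
15. n8.tag = "rukr"  [D.env ++ "r"]
16. n10.lab = 30  [30]
17. n10.idx = "pru"  ["p" ++ E.ok]
18. n10.env = "rurukr"  [E.ok ++ D₀.tag]
19. n11.off = true  [terminal]
20. n12.lab = 29  [D₀.lab - 1]
21. n12.idx = "prur"  [D₀.idx ++ "r"]
22. n12.env = "rurukr"  [if b.off then D₀.env else "w"]
23. n13.hot = "rurukrr"  [D.env ++ "r"]
24. n14.env = 20  [terminal]
25. n15.env = 7  [terminal]
26. n16.pre = "qm"  [terminal]
27. n13.lim = 25  [h₀.env * -1 + 45]
28. n13.lab = "kqm"  ["k" ++ a.pre]
29. n13.live = 29  [h₀.env + h₁.env + 2]
30. n17.pre = "yy"  [terminal]
31. n18.depth = false  [false]
32. n19.wid = "pr"  [terminal]
33. n20.wid = "rx"  [terminal]
34. n21.off = true  [terminal]
35. n18.val = -7  [len(f₀.wid) - 9]
36. n12.tag = "rv"  ["rv"]
37. n10.tag = "rurukrw"  [D₀.env ++ "w"]
38. n22.wid = "rk"  [terminal]
39. n7.cnt = -2  [len(f.wid) - 4]
40. n23.off = true  [terminal]
41. n0.lim = 5  [E₀.cnt + E₁.cnt + 13]
42. n0.lab = "yqy"  [S.hot ++ "y"]
43. n0.live = 18  [E₁.cnt + 20]

"rurukr"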